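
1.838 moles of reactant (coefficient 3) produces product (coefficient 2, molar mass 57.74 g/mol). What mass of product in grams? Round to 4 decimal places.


Use the coefficient ratio to convert reactant moles to product moles, then multiply by the product's molar mass.
moles_P = moles_R * (coeff_P / coeff_R) = 1.838 * (2/3) = 1.225333
mass_P = moles_P * M_P = 1.225333 * 57.74
mass_P = 70.75072742 g, rounded to 4 dp:

70.7507 g


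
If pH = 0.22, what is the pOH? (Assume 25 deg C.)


At 25 deg C, pH + pOH = 14.
pOH = 14 - pH = 14 - 0.22
pOH = 13.78:

13.78


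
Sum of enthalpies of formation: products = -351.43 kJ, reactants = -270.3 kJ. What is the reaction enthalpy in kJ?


dH_rxn = sum(dH_f products) - sum(dH_f reactants)
dH_rxn = -351.43 - (-270.3)
dH_rxn = -81.13 kJ:

-81.13 kJ


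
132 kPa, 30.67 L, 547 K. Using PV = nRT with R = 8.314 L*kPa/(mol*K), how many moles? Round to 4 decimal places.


PV = nRT, solve for n = PV / (RT).
PV = 132 * 30.67 = 4048.44
RT = 8.314 * 547 = 4547.758
n = 4048.44 / 4547.758
n = 0.89020568 mol, rounded to 4 dp:

0.8902 mol


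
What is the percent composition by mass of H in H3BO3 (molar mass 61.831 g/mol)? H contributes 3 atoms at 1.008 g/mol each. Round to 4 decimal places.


pct = 100 * (n_elem * M_elem) / M_total
mass_contribution = 3 * 1.008 = 3.024 g/mol
pct = 100 * 3.024 / 61.831
pct = 4.89075059 %, rounded to 4 dp:

4.8908 %


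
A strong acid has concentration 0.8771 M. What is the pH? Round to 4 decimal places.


A strong acid dissociates completely, so [H+] equals the given concentration.
pH = -log10([H+]) = -log10(0.8771)
pH = 0.05695089, rounded to 4 dp:

0.0570


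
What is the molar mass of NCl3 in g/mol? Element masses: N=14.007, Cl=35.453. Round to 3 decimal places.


M = sum(count * atomic_mass) over atoms.
M = 1*14.007 + 3*35.453
M = 14.007 + 106.359
M = 120.366 g/mol, rounded to 3 dp:

120.366 g/mol


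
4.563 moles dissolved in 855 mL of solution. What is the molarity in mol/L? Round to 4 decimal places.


Convert volume to liters: V_L = V_mL / 1000.
V_L = 855 / 1000 = 0.855 L
M = n / V_L = 4.563 / 0.855
M = 5.33684211 mol/L, rounded to 4 dp:

5.3368 mol/L


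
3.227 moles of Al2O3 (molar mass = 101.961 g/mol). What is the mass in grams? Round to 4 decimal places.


mass = n * M
mass = 3.227 * 101.961
mass = 329.028147 g, rounded to 4 dp:

329.0281 g


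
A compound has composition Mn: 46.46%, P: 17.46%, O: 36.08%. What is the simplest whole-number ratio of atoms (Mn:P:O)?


Assume 100 g of compound, divide each mass% by atomic mass to get moles, then normalize by the smallest to get a raw atom ratio.
Moles per 100 g: Mn: 46.46/54.938 = 0.8457, P: 17.46/30.974 = 0.5637, O: 36.08/15.999 = 2.2551
Raw ratio (divide by min = 0.5637): Mn: 1.5, P: 1.0, O: 4.001
Multiply by 2 to clear fractions: Mn: 3.0 ~= 3, P: 2.0 ~= 2, O: 8.001 ~= 8
Reduce by GCD to get the simplest whole-number ratio:

3:2:8


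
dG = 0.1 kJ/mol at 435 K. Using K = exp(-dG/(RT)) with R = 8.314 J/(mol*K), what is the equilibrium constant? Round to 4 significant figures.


dG is in kJ/mol; multiply by 1000 to match R in J/(mol*K).
RT = 8.314 * 435 = 3616.59 J/mol
exponent = -dG*1000 / (RT) = -(0.1*1000) / 3616.59 = -0.02765036
K = exp(-0.02765036)
K = 0.97272841, rounded to 4 significant figures:

0.9727


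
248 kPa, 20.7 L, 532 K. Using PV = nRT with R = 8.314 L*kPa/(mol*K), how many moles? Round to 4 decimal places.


PV = nRT, solve for n = PV / (RT).
PV = 248 * 20.7 = 5133.6
RT = 8.314 * 532 = 4423.048
n = 5133.6 / 4423.048
n = 1.16064759 mol, rounded to 4 dp:

1.1606 mol


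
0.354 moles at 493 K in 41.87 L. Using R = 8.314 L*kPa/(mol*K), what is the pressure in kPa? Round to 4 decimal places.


PV = nRT, solve for P = nRT / V.
nRT = 0.354 * 8.314 * 493 = 1450.9759
P = 1450.9759 / 41.87
P = 34.65430857 kPa, rounded to 4 dp:

34.6543 kPa


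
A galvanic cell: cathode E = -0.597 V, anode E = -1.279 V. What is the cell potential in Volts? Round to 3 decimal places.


Standard cell potential: E_cell = E_cathode - E_anode.
E_cell = -0.597 - (-1.279)
E_cell = 0.682 V, rounded to 3 dp:

0.682 V


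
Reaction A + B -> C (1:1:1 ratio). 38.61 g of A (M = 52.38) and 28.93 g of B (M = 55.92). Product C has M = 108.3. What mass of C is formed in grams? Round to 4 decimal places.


Find moles of each reactant; the smaller value is the limiting reagent in a 1:1:1 reaction, so moles_C equals moles of the limiter.
n_A = mass_A / M_A = 38.61 / 52.38 = 0.737113 mol
n_B = mass_B / M_B = 28.93 / 55.92 = 0.517346 mol
Limiting reagent: B (smaller), n_limiting = 0.517346 mol
mass_C = n_limiting * M_C = 0.517346 * 108.3
mass_C = 56.0285718 g, rounded to 4 dp:

56.0286 g


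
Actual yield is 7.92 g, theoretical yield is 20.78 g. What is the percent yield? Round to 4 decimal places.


% yield = 100 * actual / theoretical
% yield = 100 * 7.92 / 20.78
% yield = 38.11357074 %, rounded to 4 dp:

38.1136 %


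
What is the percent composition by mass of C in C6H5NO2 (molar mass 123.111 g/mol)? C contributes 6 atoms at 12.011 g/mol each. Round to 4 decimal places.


pct = 100 * (n_elem * M_elem) / M_total
mass_contribution = 6 * 12.011 = 72.066 g/mol
pct = 100 * 72.066 / 123.111
pct = 58.53741745 %, rounded to 4 dp:

58.5374 %


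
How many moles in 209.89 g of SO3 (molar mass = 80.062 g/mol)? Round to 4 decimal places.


n = mass / M
n = 209.89 / 80.062
n = 2.62159327 mol, rounded to 4 dp:

2.6216 mol


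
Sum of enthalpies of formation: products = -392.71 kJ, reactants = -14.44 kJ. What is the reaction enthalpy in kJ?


dH_rxn = sum(dH_f products) - sum(dH_f reactants)
dH_rxn = -392.71 - (-14.44)
dH_rxn = -378.27 kJ:

-378.27 kJ


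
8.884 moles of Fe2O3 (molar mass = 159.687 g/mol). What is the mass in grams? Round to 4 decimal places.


mass = n * M
mass = 8.884 * 159.687
mass = 1418.659308 g, rounded to 4 dp:

1418.6593 g


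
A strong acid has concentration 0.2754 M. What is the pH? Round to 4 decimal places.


A strong acid dissociates completely, so [H+] equals the given concentration.
pH = -log10([H+]) = -log10(0.2754)
pH = 0.56003606, rounded to 4 dp:

0.5600


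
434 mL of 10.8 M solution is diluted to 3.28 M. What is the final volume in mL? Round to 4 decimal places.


Dilution: M1*V1 = M2*V2, solve for V2.
V2 = M1*V1 / M2
V2 = 10.8 * 434 / 3.28
V2 = 4687.2 / 3.28
V2 = 1429.02439024 mL, rounded to 4 dp:

1429.0244 mL


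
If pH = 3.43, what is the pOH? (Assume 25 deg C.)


At 25 deg C, pH + pOH = 14.
pOH = 14 - pH = 14 - 3.43
pOH = 10.57:

10.57


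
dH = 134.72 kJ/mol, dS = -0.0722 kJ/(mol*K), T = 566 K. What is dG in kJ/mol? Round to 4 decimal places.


Gibbs: dG = dH - T*dS (consistent units, dS already in kJ/(mol*K)).
T*dS = 566 * -0.0722 = -40.8652
dG = 134.72 - (-40.8652)
dG = 175.5852 kJ/mol, rounded to 4 dp:

175.5852 kJ/mol


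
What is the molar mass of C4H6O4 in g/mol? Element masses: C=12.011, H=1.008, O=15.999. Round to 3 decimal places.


M = sum(count * atomic_mass) over atoms.
M = 4*12.011 + 6*1.008 + 4*15.999
M = 48.044 + 6.048 + 63.996
M = 118.088 g/mol, rounded to 3 dp:

118.088 g/mol


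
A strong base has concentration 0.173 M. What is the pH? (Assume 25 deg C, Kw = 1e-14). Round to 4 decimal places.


A strong base dissociates completely, so [OH-] equals the given concentration.
pOH = -log10([OH-]) = -log10(0.173) = 0.761954
pH = 14 - pOH = 14 - 0.761954
pH = 13.238046, rounded to 4 dp:

13.2380


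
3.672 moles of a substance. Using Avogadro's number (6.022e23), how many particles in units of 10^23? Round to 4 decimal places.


N = n * NA, then divide by 1e23 for the requested units.
N / 1e23 = n * 6.022
N / 1e23 = 3.672 * 6.022
N / 1e23 = 22.112784, rounded to 4 dp:

22.1128


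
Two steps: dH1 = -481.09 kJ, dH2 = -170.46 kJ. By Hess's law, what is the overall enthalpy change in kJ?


Hess's law: enthalpy is a state function, so add the step enthalpies.
dH_total = dH1 + dH2 = -481.09 + (-170.46)
dH_total = -651.55 kJ:

-651.55 kJ


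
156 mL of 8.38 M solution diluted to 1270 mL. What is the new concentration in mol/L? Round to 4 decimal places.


Dilution: M1*V1 = M2*V2, solve for M2.
M2 = M1*V1 / V2
M2 = 8.38 * 156 / 1270
M2 = 1307.28 / 1270
M2 = 1.02935433 mol/L, rounded to 4 dp:

1.0294 mol/L


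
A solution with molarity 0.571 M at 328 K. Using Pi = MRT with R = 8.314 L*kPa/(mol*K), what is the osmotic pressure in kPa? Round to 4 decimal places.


Osmotic pressure (van't Hoff): Pi = M*R*T.
RT = 8.314 * 328 = 2726.992
Pi = 0.571 * 2726.992
Pi = 1557.112432 kPa, rounded to 4 dp:

1557.1124 kPa


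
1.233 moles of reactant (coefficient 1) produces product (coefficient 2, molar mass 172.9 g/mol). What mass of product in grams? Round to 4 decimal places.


Use the coefficient ratio to convert reactant moles to product moles, then multiply by the product's molar mass.
moles_P = moles_R * (coeff_P / coeff_R) = 1.233 * (2/1) = 2.466
mass_P = moles_P * M_P = 2.466 * 172.9
mass_P = 426.3714 g, rounded to 4 dp:

426.3714 g


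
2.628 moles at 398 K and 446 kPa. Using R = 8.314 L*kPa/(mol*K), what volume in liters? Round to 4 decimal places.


PV = nRT, solve for V = nRT / P.
nRT = 2.628 * 8.314 * 398 = 8695.9784
V = 8695.9784 / 446
V = 19.49770942 L, rounded to 4 dp:

19.4977 L


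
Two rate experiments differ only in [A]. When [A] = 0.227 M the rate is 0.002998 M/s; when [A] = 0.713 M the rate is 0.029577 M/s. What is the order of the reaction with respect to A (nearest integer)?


Rate is proportional to [A]^n, so rate2/rate1 = ([A]2/[A]1)^n. Take logs to solve for n.
rate2/rate1 = 0.029577 / 0.002998 = 9.8656
[A]2/[A]1 = 0.713 / 0.227 = 3.141
n = ln(9.8656) / ln(3.141) = 2.0
Nearest integer order:

2


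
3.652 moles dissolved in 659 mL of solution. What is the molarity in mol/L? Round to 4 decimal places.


Convert volume to liters: V_L = V_mL / 1000.
V_L = 659 / 1000 = 0.659 L
M = n / V_L = 3.652 / 0.659
M = 5.54172989 mol/L, rounded to 4 dp:

5.5417 mol/L


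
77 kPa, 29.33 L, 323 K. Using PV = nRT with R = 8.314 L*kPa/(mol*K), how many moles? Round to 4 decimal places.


PV = nRT, solve for n = PV / (RT).
PV = 77 * 29.33 = 2258.41
RT = 8.314 * 323 = 2685.422
n = 2258.41 / 2685.422
n = 0.84098887 mol, rounded to 4 dp:

0.8410 mol


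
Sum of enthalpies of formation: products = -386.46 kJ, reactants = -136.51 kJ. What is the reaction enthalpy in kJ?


dH_rxn = sum(dH_f products) - sum(dH_f reactants)
dH_rxn = -386.46 - (-136.51)
dH_rxn = -249.95 kJ:

-249.95 kJ


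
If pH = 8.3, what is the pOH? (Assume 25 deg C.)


At 25 deg C, pH + pOH = 14.
pOH = 14 - pH = 14 - 8.3
pOH = 5.7:

5.70


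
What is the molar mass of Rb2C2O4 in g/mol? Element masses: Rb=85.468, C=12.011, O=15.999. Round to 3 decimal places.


M = sum(count * atomic_mass) over atoms.
M = 2*85.468 + 2*12.011 + 4*15.999
M = 170.936 + 24.022 + 63.996
M = 258.954 g/mol, rounded to 3 dp:

258.954 g/mol


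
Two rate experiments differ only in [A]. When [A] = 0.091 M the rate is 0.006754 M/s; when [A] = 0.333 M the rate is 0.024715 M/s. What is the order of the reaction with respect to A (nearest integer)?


Rate is proportional to [A]^n, so rate2/rate1 = ([A]2/[A]1)^n. Take logs to solve for n.
rate2/rate1 = 0.024715 / 0.006754 = 3.6593
[A]2/[A]1 = 0.333 / 0.091 = 3.6593
n = ln(3.6593) / ln(3.6593) = 1.0
Nearest integer order:

1


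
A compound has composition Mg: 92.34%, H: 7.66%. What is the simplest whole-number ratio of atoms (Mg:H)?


Assume 100 g of compound, divide each mass% by atomic mass to get moles, then normalize by the smallest to get a raw atom ratio.
Moles per 100 g: Mg: 92.34/24.305 = 3.7992, H: 7.66/1.008 = 7.5992
Raw ratio (divide by min = 3.7992): Mg: 1.0, H: 2.0
Multiply by 1 to clear fractions: Mg: 1.0 ~= 1, H: 2.0 ~= 2
Reduce by GCD to get the simplest whole-number ratio:

1:2


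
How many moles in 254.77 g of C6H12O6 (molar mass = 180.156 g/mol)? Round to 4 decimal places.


n = mass / M
n = 254.77 / 180.156
n = 1.41416328 mol, rounded to 4 dp:

1.4142 mol


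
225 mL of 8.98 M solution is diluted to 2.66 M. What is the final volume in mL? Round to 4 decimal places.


Dilution: M1*V1 = M2*V2, solve for V2.
V2 = M1*V1 / M2
V2 = 8.98 * 225 / 2.66
V2 = 2020.5 / 2.66
V2 = 759.58646617 mL, rounded to 4 dp:

759.5865 mL


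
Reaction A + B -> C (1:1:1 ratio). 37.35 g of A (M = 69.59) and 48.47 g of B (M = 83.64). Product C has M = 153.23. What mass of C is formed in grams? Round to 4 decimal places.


Find moles of each reactant; the smaller value is the limiting reagent in a 1:1:1 reaction, so moles_C equals moles of the limiter.
n_A = mass_A / M_A = 37.35 / 69.59 = 0.536715 mol
n_B = mass_B / M_B = 48.47 / 83.64 = 0.579507 mol
Limiting reagent: A (smaller), n_limiting = 0.536715 mol
mass_C = n_limiting * M_C = 0.536715 * 153.23
mass_C = 82.24083945 g, rounded to 4 dp:

82.2408 g


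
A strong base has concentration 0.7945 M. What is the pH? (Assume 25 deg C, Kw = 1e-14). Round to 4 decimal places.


A strong base dissociates completely, so [OH-] equals the given concentration.
pOH = -log10([OH-]) = -log10(0.7945) = 0.099906
pH = 14 - pOH = 14 - 0.099906
pH = 13.900094, rounded to 4 dp:

13.9001


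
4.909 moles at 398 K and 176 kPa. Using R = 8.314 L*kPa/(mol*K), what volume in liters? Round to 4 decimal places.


PV = nRT, solve for V = nRT / P.
nRT = 4.909 * 8.314 * 398 = 16243.7435
V = 16243.7435 / 176
V = 92.29399716 L, rounded to 4 dp:

92.2940 L


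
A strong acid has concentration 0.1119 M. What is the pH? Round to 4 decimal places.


A strong acid dissociates completely, so [H+] equals the given concentration.
pH = -log10([H+]) = -log10(0.1119)
pH = 0.95116991, rounded to 4 dp:

0.9512


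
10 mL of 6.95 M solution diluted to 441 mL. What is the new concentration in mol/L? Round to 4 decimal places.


Dilution: M1*V1 = M2*V2, solve for M2.
M2 = M1*V1 / V2
M2 = 6.95 * 10 / 441
M2 = 69.5 / 441
M2 = 0.15759637 mol/L, rounded to 4 dp:

0.1576 mol/L


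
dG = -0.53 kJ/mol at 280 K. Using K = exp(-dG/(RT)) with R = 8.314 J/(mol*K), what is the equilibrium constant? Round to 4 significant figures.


dG is in kJ/mol; multiply by 1000 to match R in J/(mol*K).
RT = 8.314 * 280 = 2327.92 J/mol
exponent = -dG*1000 / (RT) = -(-0.53*1000) / 2327.92 = 0.22767105
K = exp(0.22767105)
K = 1.2556722, rounded to 4 significant figures:

1.256


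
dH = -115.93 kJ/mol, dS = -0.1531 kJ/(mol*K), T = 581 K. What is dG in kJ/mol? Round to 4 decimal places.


Gibbs: dG = dH - T*dS (consistent units, dS already in kJ/(mol*K)).
T*dS = 581 * -0.1531 = -88.9511
dG = -115.93 - (-88.9511)
dG = -26.9789 kJ/mol, rounded to 4 dp:

-26.9789 kJ/mol


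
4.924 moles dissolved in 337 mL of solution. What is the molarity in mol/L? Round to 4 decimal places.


Convert volume to liters: V_L = V_mL / 1000.
V_L = 337 / 1000 = 0.337 L
M = n / V_L = 4.924 / 0.337
M = 14.61127596 mol/L, rounded to 4 dp:

14.6113 mol/L


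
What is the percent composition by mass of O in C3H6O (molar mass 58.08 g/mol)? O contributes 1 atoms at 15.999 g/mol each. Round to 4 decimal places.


pct = 100 * (n_elem * M_elem) / M_total
mass_contribution = 1 * 15.999 = 15.999 g/mol
pct = 100 * 15.999 / 58.08
pct = 27.5464876 %, rounded to 4 dp:

27.5465 %


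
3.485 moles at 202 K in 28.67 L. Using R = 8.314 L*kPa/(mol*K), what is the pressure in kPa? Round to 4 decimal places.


PV = nRT, solve for P = nRT / V.
nRT = 3.485 * 8.314 * 202 = 5852.8066
P = 5852.8066 / 28.67
P = 204.14393443 kPa, rounded to 4 dp:

204.1439 kPa


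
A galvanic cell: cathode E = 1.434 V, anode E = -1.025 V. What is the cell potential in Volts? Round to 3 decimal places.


Standard cell potential: E_cell = E_cathode - E_anode.
E_cell = 1.434 - (-1.025)
E_cell = 2.459 V, rounded to 3 dp:

2.459 V


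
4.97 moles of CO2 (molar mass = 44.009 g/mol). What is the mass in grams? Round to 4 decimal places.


mass = n * M
mass = 4.97 * 44.009
mass = 218.72473 g, rounded to 4 dp:

218.7247 g


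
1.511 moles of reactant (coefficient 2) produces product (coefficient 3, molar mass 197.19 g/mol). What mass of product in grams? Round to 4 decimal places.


Use the coefficient ratio to convert reactant moles to product moles, then multiply by the product's molar mass.
moles_P = moles_R * (coeff_P / coeff_R) = 1.511 * (3/2) = 2.2665
mass_P = moles_P * M_P = 2.2665 * 197.19
mass_P = 446.931135 g, rounded to 4 dp:

446.9311 g


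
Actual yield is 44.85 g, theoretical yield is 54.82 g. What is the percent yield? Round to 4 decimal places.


% yield = 100 * actual / theoretical
% yield = 100 * 44.85 / 54.82
% yield = 81.81320686 %, rounded to 4 dp:

81.8132 %


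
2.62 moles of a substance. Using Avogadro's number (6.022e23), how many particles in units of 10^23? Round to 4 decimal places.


N = n * NA, then divide by 1e23 for the requested units.
N / 1e23 = n * 6.022
N / 1e23 = 2.62 * 6.022
N / 1e23 = 15.77764, rounded to 4 dp:

15.7776


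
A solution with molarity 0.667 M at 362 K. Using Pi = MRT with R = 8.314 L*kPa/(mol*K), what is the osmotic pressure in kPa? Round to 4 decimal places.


Osmotic pressure (van't Hoff): Pi = M*R*T.
RT = 8.314 * 362 = 3009.668
Pi = 0.667 * 3009.668
Pi = 2007.448556 kPa, rounded to 4 dp:

2007.4486 kPa


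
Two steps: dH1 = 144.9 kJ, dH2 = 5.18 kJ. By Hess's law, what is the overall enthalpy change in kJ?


Hess's law: enthalpy is a state function, so add the step enthalpies.
dH_total = dH1 + dH2 = 144.9 + (5.18)
dH_total = 150.08 kJ:

150.08 kJ


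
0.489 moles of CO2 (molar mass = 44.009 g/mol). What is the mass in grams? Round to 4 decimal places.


mass = n * M
mass = 0.489 * 44.009
mass = 21.520401 g, rounded to 4 dp:

21.5204 g


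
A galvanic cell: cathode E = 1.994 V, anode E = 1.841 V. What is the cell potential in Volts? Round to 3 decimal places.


Standard cell potential: E_cell = E_cathode - E_anode.
E_cell = 1.994 - (1.841)
E_cell = 0.153 V, rounded to 3 dp:

0.153 V


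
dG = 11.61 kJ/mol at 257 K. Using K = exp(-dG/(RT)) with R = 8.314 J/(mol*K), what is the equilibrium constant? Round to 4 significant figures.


dG is in kJ/mol; multiply by 1000 to match R in J/(mol*K).
RT = 8.314 * 257 = 2136.698 J/mol
exponent = -dG*1000 / (RT) = -(11.61*1000) / 2136.698 = -5.43361767
K = exp(-5.43361767)
K = 0.0043672679, rounded to 4 significant figures:

0.004367


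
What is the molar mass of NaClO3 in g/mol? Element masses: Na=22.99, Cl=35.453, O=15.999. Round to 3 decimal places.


M = sum(count * atomic_mass) over atoms.
M = 1*22.99 + 1*35.453 + 3*15.999
M = 22.99 + 35.453 + 47.997
M = 106.44 g/mol, rounded to 3 dp:

106.440 g/mol


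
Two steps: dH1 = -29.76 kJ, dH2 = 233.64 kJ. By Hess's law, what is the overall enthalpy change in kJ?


Hess's law: enthalpy is a state function, so add the step enthalpies.
dH_total = dH1 + dH2 = -29.76 + (233.64)
dH_total = 203.88 kJ:

203.88 kJ


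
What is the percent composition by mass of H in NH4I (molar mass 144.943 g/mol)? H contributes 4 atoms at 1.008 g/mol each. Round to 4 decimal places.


pct = 100 * (n_elem * M_elem) / M_total
mass_contribution = 4 * 1.008 = 4.032 g/mol
pct = 100 * 4.032 / 144.943
pct = 2.78178318 %, rounded to 4 dp:

2.7818 %


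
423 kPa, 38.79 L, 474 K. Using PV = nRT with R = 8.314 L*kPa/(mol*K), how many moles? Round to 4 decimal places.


PV = nRT, solve for n = PV / (RT).
PV = 423 * 38.79 = 16408.17
RT = 8.314 * 474 = 3940.836
n = 16408.17 / 3940.836
n = 4.1636267 mol, rounded to 4 dp:

4.1636 mol


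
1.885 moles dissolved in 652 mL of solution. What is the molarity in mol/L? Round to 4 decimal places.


Convert volume to liters: V_L = V_mL / 1000.
V_L = 652 / 1000 = 0.652 L
M = n / V_L = 1.885 / 0.652
M = 2.89110429 mol/L, rounded to 4 dp:

2.8911 mol/L


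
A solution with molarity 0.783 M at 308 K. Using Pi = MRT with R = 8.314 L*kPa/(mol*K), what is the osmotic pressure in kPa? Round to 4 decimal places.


Osmotic pressure (van't Hoff): Pi = M*R*T.
RT = 8.314 * 308 = 2560.712
Pi = 0.783 * 2560.712
Pi = 2005.037496 kPa, rounded to 4 dp:

2005.0375 kPa


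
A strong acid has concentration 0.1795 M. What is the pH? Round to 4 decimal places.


A strong acid dissociates completely, so [H+] equals the given concentration.
pH = -log10([H+]) = -log10(0.1795)
pH = 0.74593555, rounded to 4 dp:

0.7459


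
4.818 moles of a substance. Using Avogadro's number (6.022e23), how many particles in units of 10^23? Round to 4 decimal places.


N = n * NA, then divide by 1e23 for the requested units.
N / 1e23 = n * 6.022
N / 1e23 = 4.818 * 6.022
N / 1e23 = 29.013996, rounded to 4 dp:

29.0140


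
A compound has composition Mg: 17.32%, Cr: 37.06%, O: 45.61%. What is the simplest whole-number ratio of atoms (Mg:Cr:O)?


Assume 100 g of compound, divide each mass% by atomic mass to get moles, then normalize by the smallest to get a raw atom ratio.
Moles per 100 g: Mg: 17.32/24.305 = 0.7126, Cr: 37.06/51.996 = 0.7127, O: 45.61/15.999 = 2.8508
Raw ratio (divide by min = 0.7126): Mg: 1.0, Cr: 1.0, O: 4.001
Multiply by 1 to clear fractions: Mg: 1.0 ~= 1, Cr: 1.0 ~= 1, O: 4.001 ~= 4
Reduce by GCD to get the simplest whole-number ratio:

1:1:4


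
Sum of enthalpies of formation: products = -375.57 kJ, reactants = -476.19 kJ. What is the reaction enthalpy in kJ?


dH_rxn = sum(dH_f products) - sum(dH_f reactants)
dH_rxn = -375.57 - (-476.19)
dH_rxn = 100.62 kJ:

100.62 kJ


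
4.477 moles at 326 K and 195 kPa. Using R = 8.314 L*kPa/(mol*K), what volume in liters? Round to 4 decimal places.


PV = nRT, solve for V = nRT / P.
nRT = 4.477 * 8.314 * 326 = 12134.2996
V = 12134.2996 / 195
V = 62.22717744 L, rounded to 4 dp:

62.2272 L


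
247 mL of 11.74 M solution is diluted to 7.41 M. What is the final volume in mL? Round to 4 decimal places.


Dilution: M1*V1 = M2*V2, solve for V2.
V2 = M1*V1 / M2
V2 = 11.74 * 247 / 7.41
V2 = 2899.78 / 7.41
V2 = 391.33333333 mL, rounded to 4 dp:

391.3333 mL


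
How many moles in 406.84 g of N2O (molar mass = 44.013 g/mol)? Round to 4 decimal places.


n = mass / M
n = 406.84 / 44.013
n = 9.24363256 mol, rounded to 4 dp:

9.2436 mol


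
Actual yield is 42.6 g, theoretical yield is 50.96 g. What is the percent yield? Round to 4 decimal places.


% yield = 100 * actual / theoretical
% yield = 100 * 42.6 / 50.96
% yield = 83.59497645 %, rounded to 4 dp:

83.5950 %


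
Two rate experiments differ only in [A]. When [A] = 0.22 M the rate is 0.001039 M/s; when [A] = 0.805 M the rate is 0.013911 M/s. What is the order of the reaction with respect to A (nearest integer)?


Rate is proportional to [A]^n, so rate2/rate1 = ([A]2/[A]1)^n. Take logs to solve for n.
rate2/rate1 = 0.013911 / 0.001039 = 13.3888
[A]2/[A]1 = 0.805 / 0.22 = 3.6591
n = ln(13.3888) / ln(3.6591) = 2.0
Nearest integer order:

2


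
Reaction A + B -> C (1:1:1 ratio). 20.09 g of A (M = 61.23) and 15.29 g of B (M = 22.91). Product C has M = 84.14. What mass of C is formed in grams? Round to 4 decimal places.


Find moles of each reactant; the smaller value is the limiting reagent in a 1:1:1 reaction, so moles_C equals moles of the limiter.
n_A = mass_A / M_A = 20.09 / 61.23 = 0.328107 mol
n_B = mass_B / M_B = 15.29 / 22.91 = 0.667394 mol
Limiting reagent: A (smaller), n_limiting = 0.328107 mol
mass_C = n_limiting * M_C = 0.328107 * 84.14
mass_C = 27.60692298 g, rounded to 4 dp:

27.6069 g


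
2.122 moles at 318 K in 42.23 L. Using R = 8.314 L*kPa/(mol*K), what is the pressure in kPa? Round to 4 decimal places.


PV = nRT, solve for P = nRT / V.
nRT = 2.122 * 8.314 * 318 = 5610.2539
P = 5610.2539 / 42.23
P = 132.84996211 kPa, rounded to 4 dp:

132.8500 kPa


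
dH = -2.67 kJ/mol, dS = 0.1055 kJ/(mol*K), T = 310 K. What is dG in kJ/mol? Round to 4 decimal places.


Gibbs: dG = dH - T*dS (consistent units, dS already in kJ/(mol*K)).
T*dS = 310 * 0.1055 = 32.705
dG = -2.67 - (32.705)
dG = -35.375 kJ/mol, rounded to 4 dp:

-35.3750 kJ/mol


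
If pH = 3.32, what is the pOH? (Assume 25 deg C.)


At 25 deg C, pH + pOH = 14.
pOH = 14 - pH = 14 - 3.32
pOH = 10.68:

10.68


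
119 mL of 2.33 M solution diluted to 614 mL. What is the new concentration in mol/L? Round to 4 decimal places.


Dilution: M1*V1 = M2*V2, solve for M2.
M2 = M1*V1 / V2
M2 = 2.33 * 119 / 614
M2 = 277.27 / 614
M2 = 0.4515798 mol/L, rounded to 4 dp:

0.4516 mol/L


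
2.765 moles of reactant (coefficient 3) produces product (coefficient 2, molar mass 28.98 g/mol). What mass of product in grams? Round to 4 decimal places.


Use the coefficient ratio to convert reactant moles to product moles, then multiply by the product's molar mass.
moles_P = moles_R * (coeff_P / coeff_R) = 2.765 * (2/3) = 1.843333
mass_P = moles_P * M_P = 1.843333 * 28.98
mass_P = 53.41979034 g, rounded to 4 dp:

53.4198 g


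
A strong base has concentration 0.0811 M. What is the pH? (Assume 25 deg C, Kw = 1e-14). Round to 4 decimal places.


A strong base dissociates completely, so [OH-] equals the given concentration.
pOH = -log10([OH-]) = -log10(0.0811) = 1.090979
pH = 14 - pOH = 14 - 1.090979
pH = 12.909021, rounded to 4 dp:

12.9090


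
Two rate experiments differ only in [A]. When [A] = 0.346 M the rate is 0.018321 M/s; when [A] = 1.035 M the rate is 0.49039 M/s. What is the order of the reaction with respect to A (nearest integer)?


Rate is proportional to [A]^n, so rate2/rate1 = ([A]2/[A]1)^n. Take logs to solve for n.
rate2/rate1 = 0.49039 / 0.018321 = 26.7666
[A]2/[A]1 = 1.035 / 0.346 = 2.9913
n = ln(26.7666) / ln(2.9913) = 3.0
Nearest integer order:

3


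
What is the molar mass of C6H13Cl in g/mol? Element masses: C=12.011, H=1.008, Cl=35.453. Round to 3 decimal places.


M = sum(count * atomic_mass) over atoms.
M = 6*12.011 + 13*1.008 + 1*35.453
M = 72.066 + 13.104 + 35.453
M = 120.623 g/mol, rounded to 3 dp:

120.623 g/mol


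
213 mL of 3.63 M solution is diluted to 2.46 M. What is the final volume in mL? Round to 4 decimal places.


Dilution: M1*V1 = M2*V2, solve for V2.
V2 = M1*V1 / M2
V2 = 3.63 * 213 / 2.46
V2 = 773.19 / 2.46
V2 = 314.30487805 mL, rounded to 4 dp:

314.3049 mL


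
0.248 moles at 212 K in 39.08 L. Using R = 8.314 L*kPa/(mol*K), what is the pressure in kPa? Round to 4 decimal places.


PV = nRT, solve for P = nRT / V.
nRT = 0.248 * 8.314 * 212 = 437.1169
P = 437.1169 / 39.08
P = 11.18518168 kPa, rounded to 4 dp:

11.1852 kPa


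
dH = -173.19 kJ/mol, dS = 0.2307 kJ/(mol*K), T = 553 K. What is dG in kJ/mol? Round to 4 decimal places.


Gibbs: dG = dH - T*dS (consistent units, dS already in kJ/(mol*K)).
T*dS = 553 * 0.2307 = 127.5771
dG = -173.19 - (127.5771)
dG = -300.7671 kJ/mol, rounded to 4 dp:

-300.7671 kJ/mol


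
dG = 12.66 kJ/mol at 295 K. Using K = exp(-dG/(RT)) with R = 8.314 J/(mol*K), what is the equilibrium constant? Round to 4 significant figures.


dG is in kJ/mol; multiply by 1000 to match R in J/(mol*K).
RT = 8.314 * 295 = 2452.63 J/mol
exponent = -dG*1000 / (RT) = -(12.66*1000) / 2452.63 = -5.1618059
K = exp(-5.1618059)
K = 0.0057313401, rounded to 4 significant figures:

0.005731


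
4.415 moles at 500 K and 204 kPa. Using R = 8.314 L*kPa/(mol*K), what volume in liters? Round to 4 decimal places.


PV = nRT, solve for V = nRT / P.
nRT = 4.415 * 8.314 * 500 = 18353.155
V = 18353.155 / 204
V = 89.96644608 L, rounded to 4 dp:

89.9664 L


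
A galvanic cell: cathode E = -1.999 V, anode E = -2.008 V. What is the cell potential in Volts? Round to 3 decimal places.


Standard cell potential: E_cell = E_cathode - E_anode.
E_cell = -1.999 - (-2.008)
E_cell = 0.009 V, rounded to 3 dp:

0.009 V


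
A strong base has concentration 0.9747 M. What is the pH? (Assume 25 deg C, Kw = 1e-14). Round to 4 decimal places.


A strong base dissociates completely, so [OH-] equals the given concentration.
pOH = -log10([OH-]) = -log10(0.9747) = 0.011129
pH = 14 - pOH = 14 - 0.011129
pH = 13.988871, rounded to 4 dp:

13.9889


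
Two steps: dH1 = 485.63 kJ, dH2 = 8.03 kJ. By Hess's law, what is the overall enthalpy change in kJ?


Hess's law: enthalpy is a state function, so add the step enthalpies.
dH_total = dH1 + dH2 = 485.63 + (8.03)
dH_total = 493.66 kJ:

493.66 kJ


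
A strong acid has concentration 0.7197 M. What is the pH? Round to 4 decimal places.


A strong acid dissociates completely, so [H+] equals the given concentration.
pH = -log10([H+]) = -log10(0.7197)
pH = 0.1428485, rounded to 4 dp:

0.1428


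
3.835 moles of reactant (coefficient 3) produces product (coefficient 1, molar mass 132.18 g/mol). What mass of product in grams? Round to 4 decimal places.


Use the coefficient ratio to convert reactant moles to product moles, then multiply by the product's molar mass.
moles_P = moles_R * (coeff_P / coeff_R) = 3.835 * (1/3) = 1.278333
mass_P = moles_P * M_P = 1.278333 * 132.18
mass_P = 168.97005594 g, rounded to 4 dp:

168.9701 g


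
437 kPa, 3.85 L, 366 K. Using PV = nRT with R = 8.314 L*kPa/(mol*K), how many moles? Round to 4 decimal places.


PV = nRT, solve for n = PV / (RT).
PV = 437 * 3.85 = 1682.45
RT = 8.314 * 366 = 3042.924
n = 1682.45 / 3042.924
n = 0.55290569 mol, rounded to 4 dp:

0.5529 mol


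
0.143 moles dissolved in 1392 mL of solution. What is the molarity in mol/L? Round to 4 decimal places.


Convert volume to liters: V_L = V_mL / 1000.
V_L = 1392 / 1000 = 1.392 L
M = n / V_L = 0.143 / 1.392
M = 0.10272989 mol/L, rounded to 4 dp:

0.1027 mol/L


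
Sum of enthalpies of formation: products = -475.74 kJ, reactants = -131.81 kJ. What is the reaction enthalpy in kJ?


dH_rxn = sum(dH_f products) - sum(dH_f reactants)
dH_rxn = -475.74 - (-131.81)
dH_rxn = -343.93 kJ:

-343.93 kJ


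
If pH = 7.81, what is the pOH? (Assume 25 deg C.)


At 25 deg C, pH + pOH = 14.
pOH = 14 - pH = 14 - 7.81
pOH = 6.19:

6.19


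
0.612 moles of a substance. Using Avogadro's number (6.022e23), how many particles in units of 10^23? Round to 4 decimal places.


N = n * NA, then divide by 1e23 for the requested units.
N / 1e23 = n * 6.022
N / 1e23 = 0.612 * 6.022
N / 1e23 = 3.685464, rounded to 4 dp:

3.6855


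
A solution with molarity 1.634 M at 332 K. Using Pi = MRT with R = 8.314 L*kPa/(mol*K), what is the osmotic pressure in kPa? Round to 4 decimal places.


Osmotic pressure (van't Hoff): Pi = M*R*T.
RT = 8.314 * 332 = 2760.248
Pi = 1.634 * 2760.248
Pi = 4510.245232 kPa, rounded to 4 dp:

4510.2452 kPa


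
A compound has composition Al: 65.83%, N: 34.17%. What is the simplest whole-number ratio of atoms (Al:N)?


Assume 100 g of compound, divide each mass% by atomic mass to get moles, then normalize by the smallest to get a raw atom ratio.
Moles per 100 g: Al: 65.83/26.982 = 2.4398, N: 34.17/14.007 = 2.4395
Raw ratio (divide by min = 2.4395): Al: 1.0, N: 1.0
Multiply by 1 to clear fractions: Al: 1.0 ~= 1, N: 1.0 ~= 1
Reduce by GCD to get the simplest whole-number ratio:

1:1


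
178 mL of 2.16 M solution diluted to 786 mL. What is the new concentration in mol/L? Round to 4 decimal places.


Dilution: M1*V1 = M2*V2, solve for M2.
M2 = M1*V1 / V2
M2 = 2.16 * 178 / 786
M2 = 384.48 / 786
M2 = 0.48916031 mol/L, rounded to 4 dp:

0.4892 mol/L


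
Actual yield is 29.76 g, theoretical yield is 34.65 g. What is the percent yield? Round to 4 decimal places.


% yield = 100 * actual / theoretical
% yield = 100 * 29.76 / 34.65
% yield = 85.88744589 %, rounded to 4 dp:

85.8874 %


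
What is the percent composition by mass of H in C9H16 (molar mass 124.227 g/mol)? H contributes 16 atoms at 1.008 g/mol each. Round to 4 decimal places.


pct = 100 * (n_elem * M_elem) / M_total
mass_contribution = 16 * 1.008 = 16.128 g/mol
pct = 100 * 16.128 / 124.227
pct = 12.98268492 %, rounded to 4 dp:

12.9827 %


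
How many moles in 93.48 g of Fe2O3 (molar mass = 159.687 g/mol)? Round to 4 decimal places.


n = mass / M
n = 93.48 / 159.687
n = 0.58539518 mol, rounded to 4 dp:

0.5854 mol


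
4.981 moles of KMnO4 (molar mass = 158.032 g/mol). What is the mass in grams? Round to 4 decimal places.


mass = n * M
mass = 4.981 * 158.032
mass = 787.157392 g, rounded to 4 dp:

787.1574 g


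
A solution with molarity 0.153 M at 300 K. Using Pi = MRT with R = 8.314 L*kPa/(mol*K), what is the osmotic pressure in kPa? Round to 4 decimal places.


Osmotic pressure (van't Hoff): Pi = M*R*T.
RT = 8.314 * 300 = 2494.2
Pi = 0.153 * 2494.2
Pi = 381.6126 kPa, rounded to 4 dp:

381.6126 kPa


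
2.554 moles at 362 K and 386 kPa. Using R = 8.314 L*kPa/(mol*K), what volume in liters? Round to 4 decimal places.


PV = nRT, solve for V = nRT / P.
nRT = 2.554 * 8.314 * 362 = 7686.6921
V = 7686.6921 / 386
V = 19.9137101 L, rounded to 4 dp:

19.9137 L


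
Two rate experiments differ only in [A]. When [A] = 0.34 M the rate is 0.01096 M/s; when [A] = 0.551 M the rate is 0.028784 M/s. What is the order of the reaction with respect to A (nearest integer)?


Rate is proportional to [A]^n, so rate2/rate1 = ([A]2/[A]1)^n. Take logs to solve for n.
rate2/rate1 = 0.028784 / 0.01096 = 2.6263
[A]2/[A]1 = 0.551 / 0.34 = 1.6206
n = ln(2.6263) / ln(1.6206) = 2.0
Nearest integer order:

2


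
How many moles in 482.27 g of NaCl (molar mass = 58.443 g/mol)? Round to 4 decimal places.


n = mass / M
n = 482.27 / 58.443
n = 8.25197201 mol, rounded to 4 dp:

8.2520 mol


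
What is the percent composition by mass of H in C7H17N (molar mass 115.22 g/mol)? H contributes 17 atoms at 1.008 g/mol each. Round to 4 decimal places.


pct = 100 * (n_elem * M_elem) / M_total
mass_contribution = 17 * 1.008 = 17.136 g/mol
pct = 100 * 17.136 / 115.22
pct = 14.87241798 %, rounded to 4 dp:

14.8724 %


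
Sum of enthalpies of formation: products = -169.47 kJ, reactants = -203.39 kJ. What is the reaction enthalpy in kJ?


dH_rxn = sum(dH_f products) - sum(dH_f reactants)
dH_rxn = -169.47 - (-203.39)
dH_rxn = 33.92 kJ:

33.92 kJ


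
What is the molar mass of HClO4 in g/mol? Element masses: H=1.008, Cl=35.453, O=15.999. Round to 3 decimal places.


M = sum(count * atomic_mass) over atoms.
M = 1*1.008 + 1*35.453 + 4*15.999
M = 1.008 + 35.453 + 63.996
M = 100.457 g/mol, rounded to 3 dp:

100.457 g/mol


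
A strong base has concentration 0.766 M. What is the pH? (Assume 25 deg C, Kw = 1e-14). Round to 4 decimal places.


A strong base dissociates completely, so [OH-] equals the given concentration.
pOH = -log10([OH-]) = -log10(0.766) = 0.115771
pH = 14 - pOH = 14 - 0.115771
pH = 13.884229, rounded to 4 dp:

13.8842


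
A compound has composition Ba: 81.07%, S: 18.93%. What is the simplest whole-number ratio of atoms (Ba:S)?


Assume 100 g of compound, divide each mass% by atomic mass to get moles, then normalize by the smallest to get a raw atom ratio.
Moles per 100 g: Ba: 81.07/137.327 = 0.5903, S: 18.93/32.065 = 0.5904
Raw ratio (divide by min = 0.5903): Ba: 1.0, S: 1.0
Multiply by 1 to clear fractions: Ba: 1.0 ~= 1, S: 1.0 ~= 1
Reduce by GCD to get the simplest whole-number ratio:

1:1


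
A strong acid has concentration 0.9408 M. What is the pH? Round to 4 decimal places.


A strong acid dissociates completely, so [H+] equals the given concentration.
pH = -log10([H+]) = -log10(0.9408)
pH = 0.02650269, rounded to 4 dp:

0.0265


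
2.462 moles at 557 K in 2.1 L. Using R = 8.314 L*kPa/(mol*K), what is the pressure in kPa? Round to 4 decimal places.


PV = nRT, solve for P = nRT / V.
nRT = 2.462 * 8.314 * 557 = 11401.2709
P = 11401.2709 / 2.1
P = 5429.17661905 kPa, rounded to 4 dp:

5429.1766 kPa


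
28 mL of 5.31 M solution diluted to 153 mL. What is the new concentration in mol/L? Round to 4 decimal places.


Dilution: M1*V1 = M2*V2, solve for M2.
M2 = M1*V1 / V2
M2 = 5.31 * 28 / 153
M2 = 148.68 / 153
M2 = 0.97176471 mol/L, rounded to 4 dp:

0.9718 mol/L


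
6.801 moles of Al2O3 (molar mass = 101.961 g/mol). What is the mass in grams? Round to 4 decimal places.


mass = n * M
mass = 6.801 * 101.961
mass = 693.436761 g, rounded to 4 dp:

693.4368 g


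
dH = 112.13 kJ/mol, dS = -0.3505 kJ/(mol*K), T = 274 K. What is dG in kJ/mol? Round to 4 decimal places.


Gibbs: dG = dH - T*dS (consistent units, dS already in kJ/(mol*K)).
T*dS = 274 * -0.3505 = -96.037
dG = 112.13 - (-96.037)
dG = 208.167 kJ/mol, rounded to 4 dp:

208.1670 kJ/mol


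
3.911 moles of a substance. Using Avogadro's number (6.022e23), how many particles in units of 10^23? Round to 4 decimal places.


N = n * NA, then divide by 1e23 for the requested units.
N / 1e23 = n * 6.022
N / 1e23 = 3.911 * 6.022
N / 1e23 = 23.552042, rounded to 4 dp:

23.5520


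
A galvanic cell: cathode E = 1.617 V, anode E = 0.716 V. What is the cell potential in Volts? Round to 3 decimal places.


Standard cell potential: E_cell = E_cathode - E_anode.
E_cell = 1.617 - (0.716)
E_cell = 0.901 V, rounded to 3 dp:

0.901 V


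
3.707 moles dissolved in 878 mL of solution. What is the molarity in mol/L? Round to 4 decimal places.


Convert volume to liters: V_L = V_mL / 1000.
V_L = 878 / 1000 = 0.878 L
M = n / V_L = 3.707 / 0.878
M = 4.22209567 mol/L, rounded to 4 dp:

4.2221 mol/L


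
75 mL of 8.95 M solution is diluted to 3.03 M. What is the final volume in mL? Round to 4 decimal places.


Dilution: M1*V1 = M2*V2, solve for V2.
V2 = M1*V1 / M2
V2 = 8.95 * 75 / 3.03
V2 = 671.25 / 3.03
V2 = 221.53465347 mL, rounded to 4 dp:

221.5347 mL


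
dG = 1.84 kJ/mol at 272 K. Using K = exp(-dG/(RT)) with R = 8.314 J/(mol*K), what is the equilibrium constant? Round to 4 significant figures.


dG is in kJ/mol; multiply by 1000 to match R in J/(mol*K).
RT = 8.314 * 272 = 2261.408 J/mol
exponent = -dG*1000 / (RT) = -(1.84*1000) / 2261.408 = -0.81365238
K = exp(-0.81365238)
K = 0.44323624, rounded to 4 significant figures:

0.4432


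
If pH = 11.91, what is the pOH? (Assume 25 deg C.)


At 25 deg C, pH + pOH = 14.
pOH = 14 - pH = 14 - 11.91
pOH = 2.09:

2.09


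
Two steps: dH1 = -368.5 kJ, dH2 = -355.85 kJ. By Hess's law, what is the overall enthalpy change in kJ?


Hess's law: enthalpy is a state function, so add the step enthalpies.
dH_total = dH1 + dH2 = -368.5 + (-355.85)
dH_total = -724.35 kJ:

-724.35 kJ


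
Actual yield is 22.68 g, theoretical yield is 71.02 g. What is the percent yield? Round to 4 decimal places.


% yield = 100 * actual / theoretical
% yield = 100 * 22.68 / 71.02
% yield = 31.93466629 %, rounded to 4 dp:

31.9347 %


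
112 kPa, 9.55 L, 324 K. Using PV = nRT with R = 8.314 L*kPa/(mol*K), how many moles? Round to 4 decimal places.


PV = nRT, solve for n = PV / (RT).
PV = 112 * 9.55 = 1069.6
RT = 8.314 * 324 = 2693.736
n = 1069.6 / 2693.736
n = 0.39706935 mol, rounded to 4 dp:

0.3971 mol


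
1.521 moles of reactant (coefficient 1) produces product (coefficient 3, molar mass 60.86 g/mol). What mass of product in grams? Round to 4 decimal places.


Use the coefficient ratio to convert reactant moles to product moles, then multiply by the product's molar mass.
moles_P = moles_R * (coeff_P / coeff_R) = 1.521 * (3/1) = 4.563
mass_P = moles_P * M_P = 4.563 * 60.86
mass_P = 277.70418 g, rounded to 4 dp:

277.7042 g


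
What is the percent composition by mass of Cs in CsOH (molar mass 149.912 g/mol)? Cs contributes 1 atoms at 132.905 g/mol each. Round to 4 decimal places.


pct = 100 * (n_elem * M_elem) / M_total
mass_contribution = 1 * 132.905 = 132.905 g/mol
pct = 100 * 132.905 / 149.912
pct = 88.65534447 %, rounded to 4 dp:

88.6553 %


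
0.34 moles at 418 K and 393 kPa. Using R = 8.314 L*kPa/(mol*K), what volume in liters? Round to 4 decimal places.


PV = nRT, solve for V = nRT / P.
nRT = 0.34 * 8.314 * 418 = 1181.5857
V = 1181.5857 / 393
V = 3.00657939 L, rounded to 4 dp:

3.0066 L


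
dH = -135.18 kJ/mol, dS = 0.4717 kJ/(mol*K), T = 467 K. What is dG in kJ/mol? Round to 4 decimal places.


Gibbs: dG = dH - T*dS (consistent units, dS already in kJ/(mol*K)).
T*dS = 467 * 0.4717 = 220.2839
dG = -135.18 - (220.2839)
dG = -355.4639 kJ/mol, rounded to 4 dp:

-355.4639 kJ/mol
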